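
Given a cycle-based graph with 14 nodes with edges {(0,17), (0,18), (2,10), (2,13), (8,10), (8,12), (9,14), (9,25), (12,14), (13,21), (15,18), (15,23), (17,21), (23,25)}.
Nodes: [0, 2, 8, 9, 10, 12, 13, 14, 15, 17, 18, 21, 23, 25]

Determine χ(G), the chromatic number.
Clique number ω(G) = 2 (lower bound: χ ≥ ω).
The graph is bipartite (no odd cycle), so 2 colors suffice: χ(G) = 2.
A valid 2-coloring: color 1: [9, 10, 12, 13, 17, 18, 23]; color 2: [0, 2, 8, 14, 15, 21, 25].

χ(G) = 2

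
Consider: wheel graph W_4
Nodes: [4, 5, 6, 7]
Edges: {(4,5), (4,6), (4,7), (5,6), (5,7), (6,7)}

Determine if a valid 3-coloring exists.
No, G is not 3-colorable

The clique on vertices [4, 5, 6, 7] has size 4 > 3, so it alone needs 4 colors.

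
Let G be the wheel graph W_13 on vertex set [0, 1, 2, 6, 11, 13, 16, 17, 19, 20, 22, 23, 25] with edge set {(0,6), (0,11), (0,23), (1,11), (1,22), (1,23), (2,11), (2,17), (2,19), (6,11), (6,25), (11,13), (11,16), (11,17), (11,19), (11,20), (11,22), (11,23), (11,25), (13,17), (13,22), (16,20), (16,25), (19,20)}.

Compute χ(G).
Clique number ω(G) = 3 (lower bound: χ ≥ ω).
The clique on [0, 6, 11] has size 3, forcing χ ≥ 3, and the coloring below uses 3 colors, so χ(G) = 3.
A valid 3-coloring: color 1: [11]; color 2: [6, 16, 17, 19, 22, 23]; color 3: [0, 1, 2, 13, 20, 25].

χ(G) = 3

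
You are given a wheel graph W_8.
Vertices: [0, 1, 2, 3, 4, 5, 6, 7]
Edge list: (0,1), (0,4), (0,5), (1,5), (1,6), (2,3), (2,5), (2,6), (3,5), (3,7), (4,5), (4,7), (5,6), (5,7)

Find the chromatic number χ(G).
Clique number ω(G) = 3 (lower bound: χ ≥ ω).
Odd cycle [0, 1, 6, 2, 3, 7, 4] needs 3 colors (χ ≥ 3).
Vertex 5 is adjacent to every vertex of [0, 1, 2, 3, 4, 6, 7], which already need 3 colors among themselves, so 5 needs a new color (χ ≥ 4).
The coloring below uses 4 colors, so χ(G) = 4.
A valid 4-coloring: color 1: [5]; color 2: [0, 6, 7]; color 3: [1, 2, 4]; color 4: [3].

χ(G) = 4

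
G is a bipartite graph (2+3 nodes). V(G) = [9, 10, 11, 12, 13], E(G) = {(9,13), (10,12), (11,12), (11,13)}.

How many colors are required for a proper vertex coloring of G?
Clique number ω(G) = 2 (lower bound: χ ≥ ω).
The graph is bipartite (no odd cycle), so 2 colors suffice: χ(G) = 2.
A valid 2-coloring: color 1: [12, 13]; color 2: [9, 10, 11].

χ(G) = 2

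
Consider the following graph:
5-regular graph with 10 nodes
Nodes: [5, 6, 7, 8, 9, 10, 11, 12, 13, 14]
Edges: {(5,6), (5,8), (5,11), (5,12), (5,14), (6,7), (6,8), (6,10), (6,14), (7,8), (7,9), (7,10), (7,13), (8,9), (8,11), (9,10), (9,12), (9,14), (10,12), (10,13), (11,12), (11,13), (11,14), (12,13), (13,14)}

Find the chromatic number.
Clique number ω(G) = 3 (lower bound: χ ≥ ω).
Suppose a proper 3-coloring c exists. The clique [5, 6, 8] takes 3 distinct colors; by symmetry let c(5) = 1, c(6) = 2, c(8) = 3.
- Vertex 7: neighbors [6, 8] already have colors [2, 3] ⇒ c(7) = 1.
- Vertex 9: neighbors [7, 8] already have colors [1, 3] ⇒ c(9) = 2.
- Vertex 11: neighbors [5, 8] already have colors [1, 3] ⇒ c(11) = 2.
- Vertex 13: neighbors [7, 11] already have colors [1, 2] ⇒ c(13) = 3.
- Vertex 10: neighbors [7, 6, 13] already have colors [1, 2, 3] — all 3 colors blocked. Contradiction.
The forced assignments end in a contradiction, so G has no proper 3-coloring (χ ≥ 4).
The coloring below uses 4 colors, so χ(G) = 4.
A valid 4-coloring: color 1: [6, 9, 13]; color 2: [8, 12, 14]; color 3: [10, 11]; color 4: [5, 7].

χ(G) = 4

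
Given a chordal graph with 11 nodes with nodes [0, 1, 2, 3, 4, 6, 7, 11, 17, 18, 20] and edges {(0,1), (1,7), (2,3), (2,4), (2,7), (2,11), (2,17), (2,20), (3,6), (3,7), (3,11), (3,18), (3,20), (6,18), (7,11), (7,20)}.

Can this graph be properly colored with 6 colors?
Yes, G is 6-colorable

A valid 6-coloring: color 1: [1, 2, 18]; color 2: [0, 3, 4, 17]; color 3: [6, 7]; color 4: [11, 20].
(χ(G) = 4 ≤ 6.)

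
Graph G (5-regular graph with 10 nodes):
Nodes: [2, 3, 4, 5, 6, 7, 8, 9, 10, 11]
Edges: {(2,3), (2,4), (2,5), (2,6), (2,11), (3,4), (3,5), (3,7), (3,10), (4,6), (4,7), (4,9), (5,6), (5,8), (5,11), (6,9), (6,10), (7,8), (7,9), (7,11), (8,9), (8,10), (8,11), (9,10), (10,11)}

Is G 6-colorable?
A valid 6-coloring: color 1: [4, 5, 10]; color 2: [2, 8]; color 3: [3, 9, 11]; color 4: [6, 7].
(χ(G) = 4 ≤ 6.)

Yes, G is 6-colorable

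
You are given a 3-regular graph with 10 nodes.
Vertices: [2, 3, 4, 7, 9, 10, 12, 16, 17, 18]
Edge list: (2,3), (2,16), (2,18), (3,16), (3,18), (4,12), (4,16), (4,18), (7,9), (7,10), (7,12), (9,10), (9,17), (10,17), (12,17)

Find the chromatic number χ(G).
χ(G) = 3

Clique number ω(G) = 3 (lower bound: χ ≥ ω).
The clique on [2, 3, 16] has size 3, forcing χ ≥ 3, and the coloring below uses 3 colors, so χ(G) = 3.
A valid 3-coloring: color 1: [3, 4, 7, 17]; color 2: [10, 12, 16, 18]; color 3: [2, 9].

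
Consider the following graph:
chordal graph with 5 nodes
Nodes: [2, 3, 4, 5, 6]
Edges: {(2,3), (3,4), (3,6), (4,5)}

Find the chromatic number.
Clique number ω(G) = 2 (lower bound: χ ≥ ω).
The graph is bipartite (no odd cycle), so 2 colors suffice: χ(G) = 2.
A valid 2-coloring: color 1: [3, 5]; color 2: [2, 4, 6].

χ(G) = 2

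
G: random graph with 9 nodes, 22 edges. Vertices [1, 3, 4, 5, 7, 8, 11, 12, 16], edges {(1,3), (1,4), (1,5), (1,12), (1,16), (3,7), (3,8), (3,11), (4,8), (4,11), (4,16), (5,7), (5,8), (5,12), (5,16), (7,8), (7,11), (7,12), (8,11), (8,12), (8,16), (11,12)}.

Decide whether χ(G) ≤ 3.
The clique on vertices [3, 7, 8, 11] has size 4 > 3, so it alone needs 4 colors.

No, G is not 3-colorable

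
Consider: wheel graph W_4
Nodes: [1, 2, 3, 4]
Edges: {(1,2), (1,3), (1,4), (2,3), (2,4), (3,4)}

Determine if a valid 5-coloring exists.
A valid 5-coloring: color 1: [1]; color 2: [4]; color 3: [2]; color 4: [3].
(χ(G) = 4 ≤ 5.)

Yes, G is 5-colorable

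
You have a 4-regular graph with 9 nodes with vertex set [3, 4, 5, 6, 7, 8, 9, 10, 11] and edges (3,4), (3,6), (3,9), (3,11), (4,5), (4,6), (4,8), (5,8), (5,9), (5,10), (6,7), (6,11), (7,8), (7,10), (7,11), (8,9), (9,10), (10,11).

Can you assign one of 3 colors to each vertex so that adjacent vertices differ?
Yes, G is 3-colorable

A valid 3-coloring: color 1: [6, 8, 10]; color 2: [3, 5, 7]; color 3: [4, 9, 11].
(χ(G) = 3 ≤ 3.)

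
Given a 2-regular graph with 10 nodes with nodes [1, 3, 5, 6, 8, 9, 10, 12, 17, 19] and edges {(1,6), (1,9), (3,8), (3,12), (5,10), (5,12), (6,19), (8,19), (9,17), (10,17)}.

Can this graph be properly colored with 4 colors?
A valid 4-coloring: color 1: [1, 3, 5, 17, 19]; color 2: [6, 8, 9, 10, 12].
(χ(G) = 2 ≤ 4.)

Yes, G is 4-colorable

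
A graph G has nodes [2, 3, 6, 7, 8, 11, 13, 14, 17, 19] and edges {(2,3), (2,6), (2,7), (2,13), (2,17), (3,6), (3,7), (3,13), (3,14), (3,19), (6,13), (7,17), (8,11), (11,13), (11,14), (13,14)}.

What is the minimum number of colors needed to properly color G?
Clique number ω(G) = 4 (lower bound: χ ≥ ω).
The clique on [2, 3, 6, 13] has size 4, forcing χ ≥ 4, and the coloring below uses 4 colors, so χ(G) = 4.
A valid 4-coloring: color 1: [3, 11, 17]; color 2: [2, 8, 14, 19]; color 3: [7, 13]; color 4: [6].

χ(G) = 4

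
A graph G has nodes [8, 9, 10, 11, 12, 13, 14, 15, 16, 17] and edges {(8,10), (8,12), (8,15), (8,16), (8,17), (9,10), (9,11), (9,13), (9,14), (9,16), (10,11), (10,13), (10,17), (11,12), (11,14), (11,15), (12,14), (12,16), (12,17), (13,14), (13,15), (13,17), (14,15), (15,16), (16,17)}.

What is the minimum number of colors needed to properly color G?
χ(G) = 4

Clique number ω(G) = 4 (lower bound: χ ≥ ω).
The clique on [8, 12, 16, 17] has size 4, forcing χ ≥ 4, and the coloring below uses 4 colors, so χ(G) = 4.
A valid 4-coloring: color 1: [10, 14, 16]; color 2: [11, 17]; color 3: [9, 12, 15]; color 4: [8, 13].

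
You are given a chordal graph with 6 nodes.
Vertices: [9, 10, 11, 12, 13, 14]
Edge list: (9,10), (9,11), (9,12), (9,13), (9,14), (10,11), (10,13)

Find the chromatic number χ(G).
Clique number ω(G) = 3 (lower bound: χ ≥ ω).
The clique on [9, 10, 11] has size 3, forcing χ ≥ 3, and the coloring below uses 3 colors, so χ(G) = 3.
A valid 3-coloring: color 1: [9]; color 2: [10, 12, 14]; color 3: [11, 13].

χ(G) = 3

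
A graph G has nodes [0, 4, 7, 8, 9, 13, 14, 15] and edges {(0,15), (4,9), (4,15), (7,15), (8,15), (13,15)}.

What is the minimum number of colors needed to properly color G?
χ(G) = 2

Clique number ω(G) = 2 (lower bound: χ ≥ ω).
The graph is bipartite (no odd cycle), so 2 colors suffice: χ(G) = 2.
A valid 2-coloring: color 1: [9, 14, 15]; color 2: [0, 4, 7, 8, 13].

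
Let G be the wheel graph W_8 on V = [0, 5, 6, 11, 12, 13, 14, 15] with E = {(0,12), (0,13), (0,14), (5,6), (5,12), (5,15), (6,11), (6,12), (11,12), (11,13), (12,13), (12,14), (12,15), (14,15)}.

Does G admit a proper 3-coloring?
Odd cycle [13, 0, 14, 15, 5, 6, 11] needs 3 colors (χ ≥ 3).
Vertex 12 is adjacent to every vertex of [0, 5, 6, 11, 13, 14, 15], which already need 3 colors among themselves, so 12 needs a new color (χ ≥ 4).
Hence χ(G) ≥ 4 > 3, so no proper 3-coloring exists.

No, G is not 3-colorable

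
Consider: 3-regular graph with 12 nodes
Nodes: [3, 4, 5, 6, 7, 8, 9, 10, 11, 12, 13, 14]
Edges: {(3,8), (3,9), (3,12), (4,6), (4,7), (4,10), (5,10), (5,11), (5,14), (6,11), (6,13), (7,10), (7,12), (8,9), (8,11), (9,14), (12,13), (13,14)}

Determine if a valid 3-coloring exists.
A valid 3-coloring: color 1: [5, 6, 7, 9]; color 2: [8, 10, 12, 14]; color 3: [3, 4, 11, 13].
(χ(G) = 3 ≤ 3.)

Yes, G is 3-colorable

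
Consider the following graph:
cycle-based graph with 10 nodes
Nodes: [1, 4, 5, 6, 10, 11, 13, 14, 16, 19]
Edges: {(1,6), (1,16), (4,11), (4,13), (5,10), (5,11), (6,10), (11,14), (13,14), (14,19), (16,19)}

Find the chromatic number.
Clique number ω(G) = 2 (lower bound: χ ≥ ω).
The graph is bipartite (no odd cycle), so 2 colors suffice: χ(G) = 2.
A valid 2-coloring: color 1: [4, 5, 6, 14, 16]; color 2: [1, 10, 11, 13, 19].

χ(G) = 2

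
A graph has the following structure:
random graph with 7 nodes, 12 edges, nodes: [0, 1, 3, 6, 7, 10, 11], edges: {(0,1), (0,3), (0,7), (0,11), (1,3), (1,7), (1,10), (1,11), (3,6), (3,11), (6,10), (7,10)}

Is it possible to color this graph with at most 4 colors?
Yes, G is 4-colorable

A valid 4-coloring: color 1: [1, 6]; color 2: [3, 7]; color 3: [0, 10]; color 4: [11].
(χ(G) = 4 ≤ 4.)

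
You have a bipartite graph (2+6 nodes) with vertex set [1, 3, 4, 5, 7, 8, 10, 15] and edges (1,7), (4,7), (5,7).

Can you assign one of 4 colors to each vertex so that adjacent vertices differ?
Yes, G is 4-colorable

A valid 4-coloring: color 1: [3, 7, 8, 10, 15]; color 2: [1, 4, 5].
(χ(G) = 2 ≤ 4.)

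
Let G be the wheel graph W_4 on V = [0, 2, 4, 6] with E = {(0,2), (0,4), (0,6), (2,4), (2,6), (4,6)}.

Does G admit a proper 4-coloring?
Yes, G is 4-colorable

A valid 4-coloring: color 1: [2]; color 2: [0]; color 3: [4]; color 4: [6].
(χ(G) = 4 ≤ 4.)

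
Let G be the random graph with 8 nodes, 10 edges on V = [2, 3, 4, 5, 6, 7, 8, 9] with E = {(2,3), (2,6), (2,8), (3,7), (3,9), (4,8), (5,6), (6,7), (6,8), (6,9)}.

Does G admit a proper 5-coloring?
Yes, G is 5-colorable

A valid 5-coloring: color 1: [3, 4, 6]; color 2: [2, 5, 7, 9]; color 3: [8].
(χ(G) = 3 ≤ 5.)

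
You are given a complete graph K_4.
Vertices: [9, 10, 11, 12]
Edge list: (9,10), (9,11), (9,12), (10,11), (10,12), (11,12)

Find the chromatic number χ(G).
χ(G) = 4

Clique number ω(G) = 4 (lower bound: χ ≥ ω).
The clique on [9, 10, 11, 12] has size 4, forcing χ ≥ 4, and the coloring below uses 4 colors, so χ(G) = 4.
A valid 4-coloring: color 1: [9]; color 2: [11]; color 3: [10]; color 4: [12].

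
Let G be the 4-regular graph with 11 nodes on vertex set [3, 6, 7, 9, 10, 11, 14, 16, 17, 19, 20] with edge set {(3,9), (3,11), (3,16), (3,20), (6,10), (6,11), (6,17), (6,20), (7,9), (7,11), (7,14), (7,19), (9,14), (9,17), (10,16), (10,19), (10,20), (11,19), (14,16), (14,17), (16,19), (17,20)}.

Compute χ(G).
χ(G) = 3

Clique number ω(G) = 3 (lower bound: χ ≥ ω).
The clique on [6, 17, 20] has size 3, forcing χ ≥ 3, and the coloring below uses 3 colors, so χ(G) = 3.
A valid 3-coloring: color 1: [3, 7, 10, 17]; color 2: [6, 14, 19]; color 3: [9, 11, 16, 20].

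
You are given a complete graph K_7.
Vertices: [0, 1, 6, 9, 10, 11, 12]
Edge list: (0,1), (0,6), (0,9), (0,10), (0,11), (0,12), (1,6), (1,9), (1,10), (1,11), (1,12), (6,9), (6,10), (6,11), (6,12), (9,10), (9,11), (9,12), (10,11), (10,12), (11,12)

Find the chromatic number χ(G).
Clique number ω(G) = 7 (lower bound: χ ≥ ω).
The clique on [0, 1, 6, 9, 10, 11, 12] has size 7, forcing χ ≥ 7, and the coloring below uses 7 colors, so χ(G) = 7.
A valid 7-coloring: color 1: [1]; color 2: [12]; color 3: [0]; color 4: [6]; color 5: [11]; color 6: [9]; color 7: [10].

χ(G) = 7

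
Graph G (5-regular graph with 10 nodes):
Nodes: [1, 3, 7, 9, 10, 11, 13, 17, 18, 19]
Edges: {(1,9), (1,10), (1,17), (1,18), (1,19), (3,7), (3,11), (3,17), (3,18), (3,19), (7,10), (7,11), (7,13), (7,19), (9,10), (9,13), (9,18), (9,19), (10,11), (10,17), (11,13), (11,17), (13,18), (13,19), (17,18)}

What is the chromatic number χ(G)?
Clique number ω(G) = 3 (lower bound: χ ≥ ω).
Odd cycle [11, 3, 18, 1, 10] needs 3 colors (χ ≥ 3).
Vertex 17 is adjacent to every vertex of [1, 3, 10, 11, 18], which already need 3 colors among themselves, so 17 needs a new color (χ ≥ 4).
The coloring below uses 4 colors, so χ(G) = 4.
A valid 4-coloring: color 1: [1, 3, 13]; color 2: [10, 18, 19]; color 3: [7, 9, 17]; color 4: [11].

χ(G) = 4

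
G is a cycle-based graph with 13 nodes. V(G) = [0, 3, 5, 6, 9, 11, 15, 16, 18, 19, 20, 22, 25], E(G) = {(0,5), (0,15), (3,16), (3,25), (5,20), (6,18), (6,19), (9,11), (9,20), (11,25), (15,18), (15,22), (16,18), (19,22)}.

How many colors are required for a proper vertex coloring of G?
Clique number ω(G) = 2 (lower bound: χ ≥ ω).
Odd cycle [15, 22, 19, 6, 18] needs 3 colors (χ ≥ 3).
The coloring below uses 3 colors, so χ(G) = 3.
A valid 3-coloring: color 1: [0, 3, 11, 18, 20, 22]; color 2: [5, 6, 9, 15, 16, 25]; color 3: [19].

χ(G) = 3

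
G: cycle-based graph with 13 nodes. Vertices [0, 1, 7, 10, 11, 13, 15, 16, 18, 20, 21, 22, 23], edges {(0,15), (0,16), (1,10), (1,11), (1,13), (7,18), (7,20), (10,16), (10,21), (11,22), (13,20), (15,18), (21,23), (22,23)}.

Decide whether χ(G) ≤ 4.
A valid 4-coloring: color 1: [1, 16, 18, 20, 21, 22]; color 2: [0, 7, 10, 11, 13, 23]; color 3: [15].
(χ(G) = 3 ≤ 4.)

Yes, G is 4-colorable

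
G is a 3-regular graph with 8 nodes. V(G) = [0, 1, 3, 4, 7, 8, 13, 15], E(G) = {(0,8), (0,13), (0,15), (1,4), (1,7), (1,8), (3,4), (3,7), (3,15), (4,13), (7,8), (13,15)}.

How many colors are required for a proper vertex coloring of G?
χ(G) = 3

Clique number ω(G) = 3 (lower bound: χ ≥ ω).
The clique on [0, 13, 15] has size 3, forcing χ ≥ 3, and the coloring below uses 3 colors, so χ(G) = 3.
A valid 3-coloring: color 1: [0, 4, 7]; color 2: [1, 15]; color 3: [3, 8, 13].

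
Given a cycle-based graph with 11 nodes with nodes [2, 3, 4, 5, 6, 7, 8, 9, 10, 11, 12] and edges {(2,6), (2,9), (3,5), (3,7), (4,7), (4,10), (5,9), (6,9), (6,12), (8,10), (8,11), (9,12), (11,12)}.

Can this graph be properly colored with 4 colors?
A valid 4-coloring: color 1: [3, 9, 10, 11]; color 2: [4, 5, 6, 8]; color 3: [2, 7, 12].
(χ(G) = 3 ≤ 4.)

Yes, G is 4-colorable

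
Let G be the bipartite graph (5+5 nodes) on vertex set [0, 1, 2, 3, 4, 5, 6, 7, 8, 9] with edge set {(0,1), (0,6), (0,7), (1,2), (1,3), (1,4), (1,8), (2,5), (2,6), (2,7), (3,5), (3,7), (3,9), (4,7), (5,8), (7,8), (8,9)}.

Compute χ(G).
Clique number ω(G) = 2 (lower bound: χ ≥ ω).
The graph is bipartite (no odd cycle), so 2 colors suffice: χ(G) = 2.
A valid 2-coloring: color 1: [1, 5, 6, 7, 9]; color 2: [0, 2, 3, 4, 8].

χ(G) = 2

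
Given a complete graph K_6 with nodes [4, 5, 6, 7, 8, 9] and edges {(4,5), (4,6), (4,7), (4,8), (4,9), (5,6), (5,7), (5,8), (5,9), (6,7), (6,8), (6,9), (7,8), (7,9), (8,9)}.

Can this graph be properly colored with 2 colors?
No, G is not 2-colorable

The clique on vertices [4, 5, 6, 7, 8, 9] has size 6 > 2, so it alone needs 6 colors.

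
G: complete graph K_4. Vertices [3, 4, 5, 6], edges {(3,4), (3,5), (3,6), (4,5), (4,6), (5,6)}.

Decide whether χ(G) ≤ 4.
Yes, G is 4-colorable

A valid 4-coloring: color 1: [3]; color 2: [6]; color 3: [5]; color 4: [4].
(χ(G) = 4 ≤ 4.)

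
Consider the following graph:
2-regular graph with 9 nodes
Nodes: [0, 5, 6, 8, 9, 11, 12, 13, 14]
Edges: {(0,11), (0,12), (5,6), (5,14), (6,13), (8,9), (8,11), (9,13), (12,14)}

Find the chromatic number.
χ(G) = 3

Clique number ω(G) = 2 (lower bound: χ ≥ ω).
Odd cycle [12, 0, 11, 8, 9, 13, 6, 5, 14] needs 3 colors (χ ≥ 3).
The coloring below uses 3 colors, so χ(G) = 3.
A valid 3-coloring: color 1: [5, 9, 11, 12]; color 2: [0, 8, 13, 14]; color 3: [6].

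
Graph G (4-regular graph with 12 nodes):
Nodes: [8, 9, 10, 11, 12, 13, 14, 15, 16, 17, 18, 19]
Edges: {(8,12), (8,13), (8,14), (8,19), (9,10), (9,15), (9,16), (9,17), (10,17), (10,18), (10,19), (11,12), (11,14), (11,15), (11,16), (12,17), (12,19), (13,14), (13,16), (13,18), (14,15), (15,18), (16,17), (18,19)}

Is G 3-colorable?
Yes, G is 3-colorable

A valid 3-coloring: color 1: [9, 12, 14, 18]; color 2: [11, 13, 17, 19]; color 3: [8, 10, 15, 16].
(χ(G) = 3 ≤ 3.)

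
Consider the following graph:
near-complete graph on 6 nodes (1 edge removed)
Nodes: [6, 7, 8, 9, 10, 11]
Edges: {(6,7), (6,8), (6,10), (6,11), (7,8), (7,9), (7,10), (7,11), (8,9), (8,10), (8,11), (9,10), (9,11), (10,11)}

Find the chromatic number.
Clique number ω(G) = 5 (lower bound: χ ≥ ω).
The clique on [7, 8, 9, 10, 11] has size 5, forcing χ ≥ 5, and the coloring below uses 5 colors, so χ(G) = 5.
A valid 5-coloring: color 1: [10]; color 2: [7]; color 3: [11]; color 4: [8]; color 5: [6, 9].

χ(G) = 5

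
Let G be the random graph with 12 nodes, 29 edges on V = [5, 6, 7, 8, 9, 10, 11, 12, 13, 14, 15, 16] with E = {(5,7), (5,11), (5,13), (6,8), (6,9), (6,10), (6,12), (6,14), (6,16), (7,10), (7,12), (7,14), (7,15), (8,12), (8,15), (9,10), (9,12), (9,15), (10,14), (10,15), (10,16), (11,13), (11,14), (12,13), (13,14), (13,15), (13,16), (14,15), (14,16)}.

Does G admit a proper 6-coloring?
A valid 6-coloring: color 1: [5, 12, 14]; color 2: [8, 10, 13]; color 3: [6, 11, 15]; color 4: [7, 9, 16].
(χ(G) = 4 ≤ 6.)

Yes, G is 6-colorable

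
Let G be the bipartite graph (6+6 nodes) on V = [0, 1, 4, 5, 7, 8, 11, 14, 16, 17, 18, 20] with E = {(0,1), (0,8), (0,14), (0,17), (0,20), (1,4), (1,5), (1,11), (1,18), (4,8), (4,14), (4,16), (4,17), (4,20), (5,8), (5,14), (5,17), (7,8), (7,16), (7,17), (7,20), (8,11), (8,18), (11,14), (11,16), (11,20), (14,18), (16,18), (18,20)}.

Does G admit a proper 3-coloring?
Yes, G is 3-colorable

A valid 3-coloring: color 1: [1, 8, 14, 16, 17, 20]; color 2: [0, 4, 5, 7, 11, 18].
(χ(G) = 2 ≤ 3.)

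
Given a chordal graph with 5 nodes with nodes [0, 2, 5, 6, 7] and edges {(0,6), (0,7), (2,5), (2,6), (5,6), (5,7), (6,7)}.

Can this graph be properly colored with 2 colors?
No, G is not 2-colorable

The clique on vertices [0, 6, 7] has size 3 > 2, so it alone needs 3 colors.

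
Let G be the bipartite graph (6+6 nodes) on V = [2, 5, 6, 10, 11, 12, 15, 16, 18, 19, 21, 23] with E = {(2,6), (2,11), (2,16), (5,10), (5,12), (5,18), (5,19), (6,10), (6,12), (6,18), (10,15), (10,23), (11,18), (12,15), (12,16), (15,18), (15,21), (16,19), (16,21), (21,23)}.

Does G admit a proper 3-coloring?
Yes, G is 3-colorable

A valid 3-coloring: color 1: [2, 10, 12, 18, 19, 21]; color 2: [5, 6, 11, 15, 16, 23].
(χ(G) = 2 ≤ 3.)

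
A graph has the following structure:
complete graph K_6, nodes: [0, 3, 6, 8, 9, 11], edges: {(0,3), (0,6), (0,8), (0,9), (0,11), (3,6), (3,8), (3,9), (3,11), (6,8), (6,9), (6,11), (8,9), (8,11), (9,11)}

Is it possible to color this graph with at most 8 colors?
Yes, G is 8-colorable

A valid 8-coloring: color 1: [9]; color 2: [3]; color 3: [8]; color 4: [6]; color 5: [11]; color 6: [0].
(χ(G) = 6 ≤ 8.)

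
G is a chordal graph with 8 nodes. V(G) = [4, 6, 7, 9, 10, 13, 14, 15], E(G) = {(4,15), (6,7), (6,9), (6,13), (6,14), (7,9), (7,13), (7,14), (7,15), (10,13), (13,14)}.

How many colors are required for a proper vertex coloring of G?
χ(G) = 4

Clique number ω(G) = 4 (lower bound: χ ≥ ω).
The clique on [6, 7, 13, 14] has size 4, forcing χ ≥ 4, and the coloring below uses 4 colors, so χ(G) = 4.
A valid 4-coloring: color 1: [4, 7, 10]; color 2: [6, 15]; color 3: [9, 13]; color 4: [14].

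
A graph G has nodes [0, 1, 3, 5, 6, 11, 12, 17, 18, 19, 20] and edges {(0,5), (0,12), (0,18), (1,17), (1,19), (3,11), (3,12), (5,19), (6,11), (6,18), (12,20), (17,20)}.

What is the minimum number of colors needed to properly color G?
Clique number ω(G) = 2 (lower bound: χ ≥ ω).
Odd cycle [20, 12, 0, 5, 19, 1, 17] needs 3 colors (χ ≥ 3).
The coloring below uses 3 colors, so χ(G) = 3.
A valid 3-coloring: color 1: [5, 11, 12, 17, 18]; color 2: [0, 1, 3, 6, 20]; color 3: [19].

χ(G) = 3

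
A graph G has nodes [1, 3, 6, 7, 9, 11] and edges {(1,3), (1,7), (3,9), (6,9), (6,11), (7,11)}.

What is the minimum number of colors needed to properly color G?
χ(G) = 2

Clique number ω(G) = 2 (lower bound: χ ≥ ω).
The graph is bipartite (no odd cycle), so 2 colors suffice: χ(G) = 2.
A valid 2-coloring: color 1: [1, 9, 11]; color 2: [3, 6, 7].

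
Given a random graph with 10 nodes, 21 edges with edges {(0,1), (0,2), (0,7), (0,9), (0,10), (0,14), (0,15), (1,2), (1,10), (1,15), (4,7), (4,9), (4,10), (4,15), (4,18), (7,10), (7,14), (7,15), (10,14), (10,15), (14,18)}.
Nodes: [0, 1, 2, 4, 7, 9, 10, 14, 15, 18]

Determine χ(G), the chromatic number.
χ(G) = 4

Clique number ω(G) = 4 (lower bound: χ ≥ ω).
The clique on [0, 7, 10, 14] has size 4, forcing χ ≥ 4, and the coloring below uses 4 colors, so χ(G) = 4.
A valid 4-coloring: color 1: [0, 4]; color 2: [2, 9, 10, 18]; color 3: [14, 15]; color 4: [1, 7].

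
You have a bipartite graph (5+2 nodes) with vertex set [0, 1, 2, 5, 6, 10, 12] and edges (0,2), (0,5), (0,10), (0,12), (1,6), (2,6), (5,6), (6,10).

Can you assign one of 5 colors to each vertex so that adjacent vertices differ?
A valid 5-coloring: color 1: [0, 6]; color 2: [1, 2, 5, 10, 12].
(χ(G) = 2 ≤ 5.)

Yes, G is 5-colorable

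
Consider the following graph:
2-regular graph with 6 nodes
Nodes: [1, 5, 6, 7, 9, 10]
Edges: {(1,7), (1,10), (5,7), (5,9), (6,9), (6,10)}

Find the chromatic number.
χ(G) = 2

Clique number ω(G) = 2 (lower bound: χ ≥ ω).
The graph is bipartite (no odd cycle), so 2 colors suffice: χ(G) = 2.
A valid 2-coloring: color 1: [1, 5, 6]; color 2: [7, 9, 10].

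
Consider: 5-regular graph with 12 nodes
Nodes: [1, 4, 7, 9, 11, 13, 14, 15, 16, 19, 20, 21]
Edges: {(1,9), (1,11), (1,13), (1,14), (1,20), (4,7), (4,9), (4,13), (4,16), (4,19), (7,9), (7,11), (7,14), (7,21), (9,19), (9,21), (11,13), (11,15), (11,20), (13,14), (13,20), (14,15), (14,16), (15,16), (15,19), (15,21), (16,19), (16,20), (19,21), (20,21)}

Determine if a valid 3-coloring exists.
The clique on vertices [1, 11, 13, 20] has size 4 > 3, so it alone needs 4 colors.

No, G is not 3-colorable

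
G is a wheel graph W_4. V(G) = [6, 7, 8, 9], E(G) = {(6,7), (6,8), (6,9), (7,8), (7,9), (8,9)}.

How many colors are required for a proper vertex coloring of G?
Clique number ω(G) = 4 (lower bound: χ ≥ ω).
The clique on [6, 7, 8, 9] has size 4, forcing χ ≥ 4, and the coloring below uses 4 colors, so χ(G) = 4.
A valid 4-coloring: color 1: [6]; color 2: [8]; color 3: [7]; color 4: [9].

χ(G) = 4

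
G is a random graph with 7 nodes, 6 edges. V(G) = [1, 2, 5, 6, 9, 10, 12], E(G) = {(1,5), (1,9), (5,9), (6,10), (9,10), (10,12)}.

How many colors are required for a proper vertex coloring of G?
χ(G) = 3

Clique number ω(G) = 3 (lower bound: χ ≥ ω).
The clique on [1, 5, 9] has size 3, forcing χ ≥ 3, and the coloring below uses 3 colors, so χ(G) = 3.
A valid 3-coloring: color 1: [2, 6, 9, 12]; color 2: [1, 10]; color 3: [5].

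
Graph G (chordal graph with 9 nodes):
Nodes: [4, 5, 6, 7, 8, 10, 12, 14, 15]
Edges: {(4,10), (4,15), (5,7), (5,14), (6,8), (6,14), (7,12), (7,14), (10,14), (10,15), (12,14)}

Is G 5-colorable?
Yes, G is 5-colorable

A valid 5-coloring: color 1: [8, 14, 15]; color 2: [6, 7, 10]; color 3: [4, 5, 12].
(χ(G) = 3 ≤ 5.)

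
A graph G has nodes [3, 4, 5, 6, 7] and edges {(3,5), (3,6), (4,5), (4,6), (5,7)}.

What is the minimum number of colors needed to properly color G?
χ(G) = 2

Clique number ω(G) = 2 (lower bound: χ ≥ ω).
The graph is bipartite (no odd cycle), so 2 colors suffice: χ(G) = 2.
A valid 2-coloring: color 1: [5, 6]; color 2: [3, 4, 7].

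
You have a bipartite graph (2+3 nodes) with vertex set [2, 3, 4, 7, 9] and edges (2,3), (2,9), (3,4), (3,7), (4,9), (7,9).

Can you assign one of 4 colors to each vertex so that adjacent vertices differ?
A valid 4-coloring: color 1: [3, 9]; color 2: [2, 4, 7].
(χ(G) = 2 ≤ 4.)

Yes, G is 4-colorable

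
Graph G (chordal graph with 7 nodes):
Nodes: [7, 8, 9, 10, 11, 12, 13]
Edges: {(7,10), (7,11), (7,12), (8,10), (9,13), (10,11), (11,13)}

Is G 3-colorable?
A valid 3-coloring: color 1: [7, 8, 13]; color 2: [9, 10, 12]; color 3: [11].
(χ(G) = 3 ≤ 3.)

Yes, G is 3-colorable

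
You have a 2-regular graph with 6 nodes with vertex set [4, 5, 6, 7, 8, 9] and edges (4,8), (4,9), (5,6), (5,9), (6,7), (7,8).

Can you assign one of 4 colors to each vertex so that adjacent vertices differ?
A valid 4-coloring: color 1: [6, 8, 9]; color 2: [4, 5, 7].
(χ(G) = 2 ≤ 4.)

Yes, G is 4-colorable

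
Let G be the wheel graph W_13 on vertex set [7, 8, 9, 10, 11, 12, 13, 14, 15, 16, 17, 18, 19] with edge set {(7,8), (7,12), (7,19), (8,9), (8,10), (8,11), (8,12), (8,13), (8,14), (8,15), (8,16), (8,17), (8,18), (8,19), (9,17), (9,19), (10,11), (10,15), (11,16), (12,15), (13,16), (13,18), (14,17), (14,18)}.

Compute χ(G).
Clique number ω(G) = 3 (lower bound: χ ≥ ω).
The clique on [7, 8, 19] has size 3, forcing χ ≥ 3, and the coloring below uses 3 colors, so χ(G) = 3.
A valid 3-coloring: color 1: [8]; color 2: [7, 9, 11, 13, 14, 15]; color 3: [10, 12, 16, 17, 18, 19].

χ(G) = 3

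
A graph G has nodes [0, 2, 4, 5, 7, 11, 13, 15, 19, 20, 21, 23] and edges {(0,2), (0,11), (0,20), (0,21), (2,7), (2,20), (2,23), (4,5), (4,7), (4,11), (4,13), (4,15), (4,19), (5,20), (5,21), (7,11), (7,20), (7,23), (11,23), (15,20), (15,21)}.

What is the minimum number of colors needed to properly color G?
Clique number ω(G) = 3 (lower bound: χ ≥ ω).
The clique on [0, 2, 20] has size 3, forcing χ ≥ 3, and the coloring below uses 3 colors, so χ(G) = 3.
A valid 3-coloring: color 1: [4, 20, 21, 23]; color 2: [0, 5, 7, 13, 15, 19]; color 3: [2, 11].

χ(G) = 3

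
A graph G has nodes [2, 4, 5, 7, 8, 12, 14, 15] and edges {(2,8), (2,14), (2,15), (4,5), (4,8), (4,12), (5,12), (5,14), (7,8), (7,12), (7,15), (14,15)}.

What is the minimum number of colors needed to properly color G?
χ(G) = 3

Clique number ω(G) = 3 (lower bound: χ ≥ ω).
The clique on [2, 14, 15] has size 3, forcing χ ≥ 3, and the coloring below uses 3 colors, so χ(G) = 3.
A valid 3-coloring: color 1: [4, 7, 14]; color 2: [5, 8, 15]; color 3: [2, 12].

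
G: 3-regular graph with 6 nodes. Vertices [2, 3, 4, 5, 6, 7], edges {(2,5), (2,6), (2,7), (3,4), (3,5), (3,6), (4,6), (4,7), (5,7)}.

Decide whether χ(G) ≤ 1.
No, G is not 1-colorable

The clique on vertices [2, 5, 7] has size 3 > 1, so it alone needs 3 colors.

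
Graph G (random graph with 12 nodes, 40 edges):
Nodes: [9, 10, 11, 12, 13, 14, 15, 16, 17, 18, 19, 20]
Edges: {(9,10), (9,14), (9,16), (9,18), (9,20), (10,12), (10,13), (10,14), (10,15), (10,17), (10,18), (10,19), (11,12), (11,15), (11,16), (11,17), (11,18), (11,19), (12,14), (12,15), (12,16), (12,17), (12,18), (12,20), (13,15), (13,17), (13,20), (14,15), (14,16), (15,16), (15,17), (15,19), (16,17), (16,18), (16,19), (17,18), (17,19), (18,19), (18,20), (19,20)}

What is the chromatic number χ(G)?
Clique number ω(G) = 5 (lower bound: χ ≥ ω).
The clique on [11, 16, 17, 18, 19] has size 5, forcing χ ≥ 5, and the coloring below uses 5 colors, so χ(G) = 5.
A valid 5-coloring: color 1: [10, 16, 20]; color 2: [9, 12, 13, 19]; color 3: [15, 18]; color 4: [14, 17]; color 5: [11].

χ(G) = 5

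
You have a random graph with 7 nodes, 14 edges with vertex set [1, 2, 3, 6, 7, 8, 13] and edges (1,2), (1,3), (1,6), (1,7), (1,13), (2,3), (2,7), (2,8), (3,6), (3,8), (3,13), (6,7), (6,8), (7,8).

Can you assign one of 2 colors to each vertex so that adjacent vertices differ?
The clique on vertices [2, 3, 8] has size 3 > 2, so it alone needs 3 colors.

No, G is not 2-colorable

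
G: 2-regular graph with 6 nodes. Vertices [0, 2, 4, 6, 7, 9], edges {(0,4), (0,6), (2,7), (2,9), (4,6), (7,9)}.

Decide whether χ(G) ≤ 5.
A valid 5-coloring: color 1: [4, 9]; color 2: [0, 7]; color 3: [2, 6].
(χ(G) = 3 ≤ 5.)

Yes, G is 5-colorable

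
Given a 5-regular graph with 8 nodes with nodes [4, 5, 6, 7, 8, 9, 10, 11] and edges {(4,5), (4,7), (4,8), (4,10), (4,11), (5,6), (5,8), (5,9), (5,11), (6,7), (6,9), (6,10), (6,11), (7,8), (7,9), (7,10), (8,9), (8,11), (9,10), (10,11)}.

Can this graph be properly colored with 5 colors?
A valid 5-coloring: color 1: [7, 11]; color 2: [6, 8]; color 3: [4, 9]; color 4: [5, 10].
(χ(G) = 4 ≤ 5.)

Yes, G is 5-colorable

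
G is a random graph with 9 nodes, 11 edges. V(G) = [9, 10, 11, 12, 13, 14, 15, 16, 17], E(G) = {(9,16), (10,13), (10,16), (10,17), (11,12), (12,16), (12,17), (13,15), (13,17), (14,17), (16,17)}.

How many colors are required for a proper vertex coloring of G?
χ(G) = 3

Clique number ω(G) = 3 (lower bound: χ ≥ ω).
The clique on [10, 16, 17] has size 3, forcing χ ≥ 3, and the coloring below uses 3 colors, so χ(G) = 3.
A valid 3-coloring: color 1: [9, 11, 15, 17]; color 2: [13, 14, 16]; color 3: [10, 12].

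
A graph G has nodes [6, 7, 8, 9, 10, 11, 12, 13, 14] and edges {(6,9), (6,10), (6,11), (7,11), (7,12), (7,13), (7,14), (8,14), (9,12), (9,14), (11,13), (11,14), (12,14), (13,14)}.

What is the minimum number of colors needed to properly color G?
χ(G) = 4

Clique number ω(G) = 4 (lower bound: χ ≥ ω).
The clique on [7, 11, 13, 14] has size 4, forcing χ ≥ 4, and the coloring below uses 4 colors, so χ(G) = 4.
A valid 4-coloring: color 1: [6, 14]; color 2: [8, 10, 11, 12]; color 3: [7, 9]; color 4: [13].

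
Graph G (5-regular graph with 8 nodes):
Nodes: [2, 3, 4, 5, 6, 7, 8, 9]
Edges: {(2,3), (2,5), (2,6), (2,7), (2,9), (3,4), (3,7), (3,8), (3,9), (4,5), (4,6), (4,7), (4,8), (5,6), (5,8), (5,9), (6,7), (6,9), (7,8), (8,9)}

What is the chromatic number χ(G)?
Clique number ω(G) = 4 (lower bound: χ ≥ ω).
The clique on [3, 4, 7, 8] has size 4, forcing χ ≥ 4, and the coloring below uses 4 colors, so χ(G) = 4.
A valid 4-coloring: color 1: [7, 9]; color 2: [6, 8]; color 3: [3, 5]; color 4: [2, 4].

χ(G) = 4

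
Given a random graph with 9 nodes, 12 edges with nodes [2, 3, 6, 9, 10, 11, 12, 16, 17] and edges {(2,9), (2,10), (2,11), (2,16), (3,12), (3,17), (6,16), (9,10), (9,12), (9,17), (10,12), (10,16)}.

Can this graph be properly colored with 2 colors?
No, G is not 2-colorable

The clique on vertices [2, 10, 16] has size 3 > 2, so it alone needs 3 colors.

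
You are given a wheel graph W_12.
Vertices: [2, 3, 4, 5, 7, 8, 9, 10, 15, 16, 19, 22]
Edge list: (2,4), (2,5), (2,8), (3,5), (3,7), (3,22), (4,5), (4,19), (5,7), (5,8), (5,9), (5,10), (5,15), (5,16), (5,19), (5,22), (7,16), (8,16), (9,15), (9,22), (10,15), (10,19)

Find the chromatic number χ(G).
χ(G) = 4

Clique number ω(G) = 3 (lower bound: χ ≥ ω).
Odd cycle [7, 16, 8, 2, 4, 19, 10, 15, 9, 22, 3] needs 3 colors (χ ≥ 3).
Vertex 5 is adjacent to every vertex of [2, 3, 4, 7, 8, 9, 10, 15, 16, 19, 22], which already need 3 colors among themselves, so 5 needs a new color (χ ≥ 4).
The coloring below uses 4 colors, so χ(G) = 4.
A valid 4-coloring: color 1: [5]; color 2: [4, 7, 8, 10, 22]; color 3: [2, 3, 15, 16, 19]; color 4: [9].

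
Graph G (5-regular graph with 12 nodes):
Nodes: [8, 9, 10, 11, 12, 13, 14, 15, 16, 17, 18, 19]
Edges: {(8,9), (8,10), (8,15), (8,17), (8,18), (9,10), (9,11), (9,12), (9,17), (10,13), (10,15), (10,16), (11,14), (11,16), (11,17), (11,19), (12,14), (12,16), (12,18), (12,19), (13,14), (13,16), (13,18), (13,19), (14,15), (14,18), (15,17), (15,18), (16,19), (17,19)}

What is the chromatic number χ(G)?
Clique number ω(G) = 3 (lower bound: χ ≥ ω).
Suppose a proper 3-coloring c exists. The clique [8, 9, 10] takes 3 distinct colors; by symmetry let c(8) = 1, c(9) = 2, c(10) = 3.
- Vertex 15: neighbors [8, 10] already have colors [1, 3] ⇒ c(15) = 2.
- Vertex 18: neighbors [8, 15] already have colors [1, 2] ⇒ c(18) = 3.
- Vertex 12: neighbors [9, 18] already have colors [2, 3] ⇒ c(12) = 1.
- Vertex 14: neighbors [12, 15, 18] already have colors [1, 2, 3] — all 3 colors blocked. Contradiction.
The forced assignments end in a contradiction, so G has no proper 3-coloring (χ ≥ 4).
The coloring below uses 4 colors, so χ(G) = 4.
A valid 4-coloring: color 1: [10, 18, 19]; color 2: [8, 11, 12, 13]; color 3: [9, 15, 16]; color 4: [14, 17].

χ(G) = 4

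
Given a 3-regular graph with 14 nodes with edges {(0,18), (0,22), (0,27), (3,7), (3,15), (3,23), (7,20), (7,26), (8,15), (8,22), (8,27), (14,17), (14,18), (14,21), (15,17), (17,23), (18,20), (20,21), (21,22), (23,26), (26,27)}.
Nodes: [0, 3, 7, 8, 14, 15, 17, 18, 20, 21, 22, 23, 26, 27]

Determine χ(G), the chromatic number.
Clique number ω(G) = 2 (lower bound: χ ≥ ω).
Odd cycle [22, 0, 18, 20, 21] needs 3 colors (χ ≥ 3).
The coloring below uses 3 colors, so χ(G) = 3.
A valid 3-coloring: color 1: [14, 15, 20, 22, 23, 27]; color 2: [0, 3, 8, 17, 21, 26]; color 3: [7, 18].

χ(G) = 3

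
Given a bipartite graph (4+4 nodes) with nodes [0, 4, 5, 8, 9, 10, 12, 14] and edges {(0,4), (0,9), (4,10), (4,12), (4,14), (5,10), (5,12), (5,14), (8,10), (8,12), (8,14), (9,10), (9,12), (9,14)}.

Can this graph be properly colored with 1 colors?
Edge (8,10) forces its endpoints to differ, so 1 color is not enough.

No, G is not 1-colorable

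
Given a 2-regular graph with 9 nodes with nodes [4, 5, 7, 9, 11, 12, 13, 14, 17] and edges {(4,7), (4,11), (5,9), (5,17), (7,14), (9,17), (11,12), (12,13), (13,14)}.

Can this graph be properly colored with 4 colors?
Yes, G is 4-colorable

A valid 4-coloring: color 1: [5, 7, 11, 13]; color 2: [4, 9, 12, 14]; color 3: [17].
(χ(G) = 3 ≤ 4.)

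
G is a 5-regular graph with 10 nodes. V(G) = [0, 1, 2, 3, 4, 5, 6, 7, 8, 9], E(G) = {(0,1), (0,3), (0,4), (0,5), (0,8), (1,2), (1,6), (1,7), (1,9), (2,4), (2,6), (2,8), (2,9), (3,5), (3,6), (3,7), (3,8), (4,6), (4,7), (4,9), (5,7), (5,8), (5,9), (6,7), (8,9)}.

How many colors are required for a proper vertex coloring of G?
χ(G) = 4

Clique number ω(G) = 4 (lower bound: χ ≥ ω).
The clique on [0, 3, 5, 8] has size 4, forcing χ ≥ 4, and the coloring below uses 4 colors, so χ(G) = 4.
A valid 4-coloring: color 1: [7, 8]; color 2: [0, 6, 9]; color 3: [1, 3, 4]; color 4: [2, 5].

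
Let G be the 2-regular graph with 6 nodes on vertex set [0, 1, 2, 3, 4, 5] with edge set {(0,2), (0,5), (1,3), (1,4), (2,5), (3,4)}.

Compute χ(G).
Clique number ω(G) = 3 (lower bound: χ ≥ ω).
The clique on [0, 2, 5] has size 3, forcing χ ≥ 3, and the coloring below uses 3 colors, so χ(G) = 3.
A valid 3-coloring: color 1: [0, 4]; color 2: [1, 2]; color 3: [3, 5].

χ(G) = 3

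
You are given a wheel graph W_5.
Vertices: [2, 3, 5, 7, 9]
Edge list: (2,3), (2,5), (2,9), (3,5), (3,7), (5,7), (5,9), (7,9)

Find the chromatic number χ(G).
χ(G) = 3

Clique number ω(G) = 3 (lower bound: χ ≥ ω).
The clique on [2, 5, 9] has size 3, forcing χ ≥ 3, and the coloring below uses 3 colors, so χ(G) = 3.
A valid 3-coloring: color 1: [5]; color 2: [3, 9]; color 3: [2, 7].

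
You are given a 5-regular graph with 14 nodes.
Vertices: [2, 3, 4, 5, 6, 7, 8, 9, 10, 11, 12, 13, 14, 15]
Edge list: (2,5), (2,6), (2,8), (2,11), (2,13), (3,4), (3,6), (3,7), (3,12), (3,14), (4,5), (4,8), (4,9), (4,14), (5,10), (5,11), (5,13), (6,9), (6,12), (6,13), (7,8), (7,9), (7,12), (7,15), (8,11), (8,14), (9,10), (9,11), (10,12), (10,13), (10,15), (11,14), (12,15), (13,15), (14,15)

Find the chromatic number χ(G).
χ(G) = 4

Clique number ω(G) = 3 (lower bound: χ ≥ ω).
Suppose a proper 3-coloring c exists. The clique [2, 5, 11] takes 3 distinct colors; by symmetry let c(2) = 1, c(5) = 2, c(11) = 3.
- Vertex 8: neighbors [2, 11] already have colors [1, 3] ⇒ c(8) = 2.
- Vertex 13: neighbors [2, 5] already have colors [1, 2] ⇒ c(13) = 3.
- Vertex 6: neighbors [2, 13] already have colors [1, 3] ⇒ c(6) = 2.
- Vertex 9: neighbors [6, 11] already have colors [2, 3] ⇒ c(9) = 1.
- Vertex 10: neighbors [9, 5, 13] already have colors [1, 2, 3] — all 3 colors blocked. Contradiction.
The forced assignments end in a contradiction, so G has no proper 3-coloring (χ ≥ 4).
The coloring below uses 4 colors, so χ(G) = 4.
A valid 4-coloring: color 1: [3, 5, 8, 9, 15]; color 2: [4, 11, 12, 13]; color 3: [2, 7, 10, 14]; color 4: [6].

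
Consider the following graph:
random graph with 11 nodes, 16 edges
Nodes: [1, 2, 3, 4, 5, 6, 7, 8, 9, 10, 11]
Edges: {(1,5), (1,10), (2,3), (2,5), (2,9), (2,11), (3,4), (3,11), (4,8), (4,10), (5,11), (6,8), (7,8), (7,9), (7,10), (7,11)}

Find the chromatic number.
χ(G) = 3

Clique number ω(G) = 3 (lower bound: χ ≥ ω).
The clique on [2, 3, 11] has size 3, forcing χ ≥ 3, and the coloring below uses 3 colors, so χ(G) = 3.
A valid 3-coloring: color 1: [1, 2, 4, 6, 7]; color 2: [8, 9, 10, 11]; color 3: [3, 5].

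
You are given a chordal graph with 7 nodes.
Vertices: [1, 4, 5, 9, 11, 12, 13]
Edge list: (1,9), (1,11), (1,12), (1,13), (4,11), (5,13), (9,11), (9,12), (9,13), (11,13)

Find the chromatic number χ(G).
χ(G) = 4

Clique number ω(G) = 4 (lower bound: χ ≥ ω).
The clique on [1, 9, 11, 13] has size 4, forcing χ ≥ 4, and the coloring below uses 4 colors, so χ(G) = 4.
A valid 4-coloring: color 1: [1, 4, 5]; color 2: [11, 12]; color 3: [9]; color 4: [13].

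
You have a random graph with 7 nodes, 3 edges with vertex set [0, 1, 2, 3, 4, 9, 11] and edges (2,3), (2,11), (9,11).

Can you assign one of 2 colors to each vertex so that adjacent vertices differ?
Yes, G is 2-colorable

A valid 2-coloring: color 1: [0, 1, 2, 4, 9]; color 2: [3, 11].
(χ(G) = 2 ≤ 2.)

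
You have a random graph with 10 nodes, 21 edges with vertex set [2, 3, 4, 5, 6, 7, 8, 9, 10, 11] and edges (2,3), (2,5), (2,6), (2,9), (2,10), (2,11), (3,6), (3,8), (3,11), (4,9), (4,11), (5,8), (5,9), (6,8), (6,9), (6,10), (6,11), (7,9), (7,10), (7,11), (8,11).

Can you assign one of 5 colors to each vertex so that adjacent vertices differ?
Yes, G is 5-colorable

A valid 5-coloring: color 1: [9, 10, 11]; color 2: [4, 5, 6, 7]; color 3: [2, 8]; color 4: [3].
(χ(G) = 4 ≤ 5.)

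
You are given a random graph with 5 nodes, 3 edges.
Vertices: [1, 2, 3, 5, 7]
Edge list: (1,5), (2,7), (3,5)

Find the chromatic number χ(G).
Clique number ω(G) = 2 (lower bound: χ ≥ ω).
The graph is bipartite (no odd cycle), so 2 colors suffice: χ(G) = 2.
A valid 2-coloring: color 1: [5, 7]; color 2: [1, 2, 3].

χ(G) = 2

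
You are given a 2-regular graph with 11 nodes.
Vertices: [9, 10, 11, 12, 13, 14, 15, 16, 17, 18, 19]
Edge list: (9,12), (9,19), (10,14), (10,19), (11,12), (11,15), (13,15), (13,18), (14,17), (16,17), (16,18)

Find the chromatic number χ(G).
χ(G) = 3

Clique number ω(G) = 2 (lower bound: χ ≥ ω).
Odd cycle [11, 12, 9, 19, 10, 14, 17, 16, 18, 13, 15] needs 3 colors (χ ≥ 3).
The coloring below uses 3 colors, so χ(G) = 3.
A valid 3-coloring: color 1: [11, 13, 14, 16, 19]; color 2: [9, 10, 15, 17, 18]; color 3: [12].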